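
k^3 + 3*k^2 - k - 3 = (k - 1)*(k + 1)*(k + 3)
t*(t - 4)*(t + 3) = t^3 - t^2 - 12*t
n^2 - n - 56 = (n - 8)*(n + 7)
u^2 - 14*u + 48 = (u - 8)*(u - 6)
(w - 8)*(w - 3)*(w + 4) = w^3 - 7*w^2 - 20*w + 96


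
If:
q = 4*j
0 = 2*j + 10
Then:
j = -5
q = -20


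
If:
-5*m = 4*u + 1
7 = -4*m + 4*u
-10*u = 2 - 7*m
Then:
No Solution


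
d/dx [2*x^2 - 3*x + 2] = 4*x - 3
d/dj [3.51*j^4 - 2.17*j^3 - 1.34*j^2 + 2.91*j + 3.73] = 14.04*j^3 - 6.51*j^2 - 2.68*j + 2.91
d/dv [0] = 0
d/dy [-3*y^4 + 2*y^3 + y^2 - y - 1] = -12*y^3 + 6*y^2 + 2*y - 1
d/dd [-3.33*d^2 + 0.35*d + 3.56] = 0.35 - 6.66*d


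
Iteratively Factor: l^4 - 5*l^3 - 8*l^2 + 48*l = (l)*(l^3 - 5*l^2 - 8*l + 48) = l*(l - 4)*(l^2 - l - 12) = l*(l - 4)*(l + 3)*(l - 4)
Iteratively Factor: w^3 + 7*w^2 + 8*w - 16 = (w + 4)*(w^2 + 3*w - 4) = (w - 1)*(w + 4)*(w + 4)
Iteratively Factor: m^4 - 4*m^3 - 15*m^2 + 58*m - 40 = (m + 4)*(m^3 - 8*m^2 + 17*m - 10) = (m - 2)*(m + 4)*(m^2 - 6*m + 5) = (m - 2)*(m - 1)*(m + 4)*(m - 5)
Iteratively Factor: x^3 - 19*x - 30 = (x + 2)*(x^2 - 2*x - 15) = (x + 2)*(x + 3)*(x - 5)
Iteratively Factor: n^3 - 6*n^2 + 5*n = (n - 5)*(n^2 - n) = (n - 5)*(n - 1)*(n)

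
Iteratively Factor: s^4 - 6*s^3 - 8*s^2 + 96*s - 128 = (s + 4)*(s^3 - 10*s^2 + 32*s - 32) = (s - 4)*(s + 4)*(s^2 - 6*s + 8) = (s - 4)^2*(s + 4)*(s - 2)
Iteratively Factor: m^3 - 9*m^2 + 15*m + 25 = (m - 5)*(m^2 - 4*m - 5) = (m - 5)^2*(m + 1)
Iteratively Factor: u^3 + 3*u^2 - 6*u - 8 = (u - 2)*(u^2 + 5*u + 4) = (u - 2)*(u + 4)*(u + 1)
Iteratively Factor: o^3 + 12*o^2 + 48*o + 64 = (o + 4)*(o^2 + 8*o + 16) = (o + 4)^2*(o + 4)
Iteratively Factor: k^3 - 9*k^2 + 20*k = (k - 5)*(k^2 - 4*k) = k*(k - 5)*(k - 4)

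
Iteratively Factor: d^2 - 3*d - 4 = (d - 4)*(d + 1)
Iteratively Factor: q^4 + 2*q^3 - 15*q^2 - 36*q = (q)*(q^3 + 2*q^2 - 15*q - 36) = q*(q + 3)*(q^2 - q - 12) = q*(q + 3)^2*(q - 4)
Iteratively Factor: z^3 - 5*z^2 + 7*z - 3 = (z - 1)*(z^2 - 4*z + 3) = (z - 3)*(z - 1)*(z - 1)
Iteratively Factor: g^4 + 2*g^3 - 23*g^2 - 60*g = (g + 4)*(g^3 - 2*g^2 - 15*g) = g*(g + 4)*(g^2 - 2*g - 15) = g*(g + 3)*(g + 4)*(g - 5)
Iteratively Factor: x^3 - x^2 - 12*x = (x + 3)*(x^2 - 4*x) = x*(x + 3)*(x - 4)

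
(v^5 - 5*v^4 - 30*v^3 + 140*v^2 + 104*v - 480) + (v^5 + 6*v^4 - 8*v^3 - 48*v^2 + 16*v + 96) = 2*v^5 + v^4 - 38*v^3 + 92*v^2 + 120*v - 384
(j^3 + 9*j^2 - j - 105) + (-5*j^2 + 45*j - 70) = j^3 + 4*j^2 + 44*j - 175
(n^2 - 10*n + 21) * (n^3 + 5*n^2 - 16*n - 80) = n^5 - 5*n^4 - 45*n^3 + 185*n^2 + 464*n - 1680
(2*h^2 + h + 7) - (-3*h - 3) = 2*h^2 + 4*h + 10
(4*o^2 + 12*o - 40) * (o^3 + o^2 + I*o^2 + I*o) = 4*o^5 + 16*o^4 + 4*I*o^4 - 28*o^3 + 16*I*o^3 - 40*o^2 - 28*I*o^2 - 40*I*o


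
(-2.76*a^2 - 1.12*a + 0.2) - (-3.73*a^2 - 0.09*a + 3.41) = 0.97*a^2 - 1.03*a - 3.21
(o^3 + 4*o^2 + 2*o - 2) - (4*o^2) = o^3 + 2*o - 2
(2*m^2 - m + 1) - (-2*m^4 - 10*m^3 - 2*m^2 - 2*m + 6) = 2*m^4 + 10*m^3 + 4*m^2 + m - 5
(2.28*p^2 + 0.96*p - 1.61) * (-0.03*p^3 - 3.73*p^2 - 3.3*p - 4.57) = -0.0684*p^5 - 8.5332*p^4 - 11.0565*p^3 - 7.5823*p^2 + 0.9258*p + 7.3577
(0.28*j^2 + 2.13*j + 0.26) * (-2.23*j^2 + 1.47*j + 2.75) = -0.6244*j^4 - 4.3383*j^3 + 3.3213*j^2 + 6.2397*j + 0.715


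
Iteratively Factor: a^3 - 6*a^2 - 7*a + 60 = (a - 5)*(a^2 - a - 12) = (a - 5)*(a + 3)*(a - 4)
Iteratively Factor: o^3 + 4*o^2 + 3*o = (o + 3)*(o^2 + o) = (o + 1)*(o + 3)*(o)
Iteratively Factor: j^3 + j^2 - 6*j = (j)*(j^2 + j - 6) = j*(j + 3)*(j - 2)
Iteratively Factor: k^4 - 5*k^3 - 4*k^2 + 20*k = (k - 2)*(k^3 - 3*k^2 - 10*k) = (k - 2)*(k + 2)*(k^2 - 5*k) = (k - 5)*(k - 2)*(k + 2)*(k)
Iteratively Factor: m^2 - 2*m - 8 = (m + 2)*(m - 4)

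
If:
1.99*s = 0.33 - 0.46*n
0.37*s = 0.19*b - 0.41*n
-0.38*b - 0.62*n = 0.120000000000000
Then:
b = -0.00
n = -0.19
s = 0.21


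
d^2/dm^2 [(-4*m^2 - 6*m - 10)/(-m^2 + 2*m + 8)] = 28*(m^3 + 9*m^2 + 6*m + 20)/(m^6 - 6*m^5 - 12*m^4 + 88*m^3 + 96*m^2 - 384*m - 512)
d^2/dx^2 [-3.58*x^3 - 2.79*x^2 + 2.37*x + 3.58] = -21.48*x - 5.58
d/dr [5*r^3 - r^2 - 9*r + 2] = 15*r^2 - 2*r - 9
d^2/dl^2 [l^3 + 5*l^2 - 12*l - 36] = 6*l + 10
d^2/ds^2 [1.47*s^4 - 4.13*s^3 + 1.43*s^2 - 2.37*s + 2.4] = 17.64*s^2 - 24.78*s + 2.86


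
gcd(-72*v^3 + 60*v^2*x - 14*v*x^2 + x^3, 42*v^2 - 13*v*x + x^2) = -6*v + x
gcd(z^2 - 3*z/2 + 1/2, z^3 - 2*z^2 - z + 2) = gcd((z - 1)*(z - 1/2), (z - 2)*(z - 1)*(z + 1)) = z - 1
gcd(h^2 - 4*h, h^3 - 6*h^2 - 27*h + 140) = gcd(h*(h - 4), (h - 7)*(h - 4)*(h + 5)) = h - 4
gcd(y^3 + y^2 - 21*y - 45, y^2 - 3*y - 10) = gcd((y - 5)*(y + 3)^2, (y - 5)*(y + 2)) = y - 5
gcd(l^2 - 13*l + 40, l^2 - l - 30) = 1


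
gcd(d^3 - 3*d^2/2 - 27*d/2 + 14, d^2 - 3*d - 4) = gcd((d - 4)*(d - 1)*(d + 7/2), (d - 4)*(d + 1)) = d - 4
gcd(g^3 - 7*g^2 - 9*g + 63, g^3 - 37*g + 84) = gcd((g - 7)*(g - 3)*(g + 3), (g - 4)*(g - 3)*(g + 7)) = g - 3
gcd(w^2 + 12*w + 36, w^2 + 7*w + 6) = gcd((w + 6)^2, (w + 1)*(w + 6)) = w + 6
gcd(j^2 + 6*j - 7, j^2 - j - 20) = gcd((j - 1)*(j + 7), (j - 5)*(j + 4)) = 1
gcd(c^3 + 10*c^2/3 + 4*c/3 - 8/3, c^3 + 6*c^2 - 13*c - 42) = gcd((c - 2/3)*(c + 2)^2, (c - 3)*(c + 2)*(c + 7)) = c + 2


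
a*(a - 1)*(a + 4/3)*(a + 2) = a^4 + 7*a^3/3 - 2*a^2/3 - 8*a/3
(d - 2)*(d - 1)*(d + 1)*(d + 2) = d^4 - 5*d^2 + 4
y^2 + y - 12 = (y - 3)*(y + 4)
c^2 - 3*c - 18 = (c - 6)*(c + 3)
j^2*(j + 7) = j^3 + 7*j^2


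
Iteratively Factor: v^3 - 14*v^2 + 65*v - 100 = (v - 4)*(v^2 - 10*v + 25) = (v - 5)*(v - 4)*(v - 5)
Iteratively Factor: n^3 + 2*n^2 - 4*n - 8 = (n + 2)*(n^2 - 4) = (n + 2)^2*(n - 2)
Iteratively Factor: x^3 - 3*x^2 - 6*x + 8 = (x - 4)*(x^2 + x - 2) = (x - 4)*(x + 2)*(x - 1)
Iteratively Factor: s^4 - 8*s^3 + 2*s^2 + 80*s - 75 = (s - 5)*(s^3 - 3*s^2 - 13*s + 15) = (s - 5)^2*(s^2 + 2*s - 3) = (s - 5)^2*(s - 1)*(s + 3)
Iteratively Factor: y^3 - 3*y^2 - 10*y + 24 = (y + 3)*(y^2 - 6*y + 8) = (y - 4)*(y + 3)*(y - 2)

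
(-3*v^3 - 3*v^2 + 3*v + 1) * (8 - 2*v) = 6*v^4 - 18*v^3 - 30*v^2 + 22*v + 8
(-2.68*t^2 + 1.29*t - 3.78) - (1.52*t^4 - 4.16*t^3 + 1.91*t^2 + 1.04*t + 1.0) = -1.52*t^4 + 4.16*t^3 - 4.59*t^2 + 0.25*t - 4.78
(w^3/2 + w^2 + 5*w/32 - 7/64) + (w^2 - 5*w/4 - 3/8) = w^3/2 + 2*w^2 - 35*w/32 - 31/64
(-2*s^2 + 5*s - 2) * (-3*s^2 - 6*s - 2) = 6*s^4 - 3*s^3 - 20*s^2 + 2*s + 4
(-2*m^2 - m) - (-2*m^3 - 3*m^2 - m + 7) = 2*m^3 + m^2 - 7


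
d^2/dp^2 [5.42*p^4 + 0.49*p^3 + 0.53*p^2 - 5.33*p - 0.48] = 65.04*p^2 + 2.94*p + 1.06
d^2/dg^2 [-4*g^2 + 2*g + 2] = -8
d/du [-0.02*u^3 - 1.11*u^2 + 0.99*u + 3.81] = -0.06*u^2 - 2.22*u + 0.99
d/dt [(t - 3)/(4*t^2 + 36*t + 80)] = (t^2 + 9*t - (t - 3)*(2*t + 9) + 20)/(4*(t^2 + 9*t + 20)^2)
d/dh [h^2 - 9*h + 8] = 2*h - 9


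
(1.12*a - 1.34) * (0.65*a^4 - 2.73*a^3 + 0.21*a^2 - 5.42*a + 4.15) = 0.728*a^5 - 3.9286*a^4 + 3.8934*a^3 - 6.3518*a^2 + 11.9108*a - 5.561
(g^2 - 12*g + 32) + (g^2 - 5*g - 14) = 2*g^2 - 17*g + 18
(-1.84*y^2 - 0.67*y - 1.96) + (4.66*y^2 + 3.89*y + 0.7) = 2.82*y^2 + 3.22*y - 1.26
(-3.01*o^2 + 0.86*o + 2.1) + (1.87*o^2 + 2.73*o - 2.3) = -1.14*o^2 + 3.59*o - 0.2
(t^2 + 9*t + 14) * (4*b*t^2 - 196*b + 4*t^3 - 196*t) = 4*b*t^4 + 36*b*t^3 - 140*b*t^2 - 1764*b*t - 2744*b + 4*t^5 + 36*t^4 - 140*t^3 - 1764*t^2 - 2744*t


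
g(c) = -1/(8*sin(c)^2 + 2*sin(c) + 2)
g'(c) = -(-16*sin(c)*cos(c) - 2*cos(c))/(8*sin(c)^2 + 2*sin(c) + 2)^2 = (8*sin(c) + 1)*cos(c)/(2*(4*sin(c)^2 + sin(c) + 1)^2)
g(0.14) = -0.41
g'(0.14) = 0.71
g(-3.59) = -0.23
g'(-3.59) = -0.42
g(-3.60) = -0.22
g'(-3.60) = -0.41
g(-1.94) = -0.14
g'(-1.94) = 0.09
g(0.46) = -0.22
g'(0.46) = 0.41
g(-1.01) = -0.17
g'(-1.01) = -0.17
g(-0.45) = -0.38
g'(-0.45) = -0.64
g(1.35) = -0.09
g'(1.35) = 0.03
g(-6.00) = -0.31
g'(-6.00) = 0.61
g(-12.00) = -0.19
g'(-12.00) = 0.31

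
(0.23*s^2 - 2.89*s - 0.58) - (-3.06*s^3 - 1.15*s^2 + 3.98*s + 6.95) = 3.06*s^3 + 1.38*s^2 - 6.87*s - 7.53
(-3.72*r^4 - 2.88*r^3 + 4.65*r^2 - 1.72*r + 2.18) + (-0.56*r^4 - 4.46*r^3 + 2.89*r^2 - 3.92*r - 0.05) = -4.28*r^4 - 7.34*r^3 + 7.54*r^2 - 5.64*r + 2.13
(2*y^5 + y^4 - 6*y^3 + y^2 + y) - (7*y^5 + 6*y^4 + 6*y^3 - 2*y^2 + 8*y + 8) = -5*y^5 - 5*y^4 - 12*y^3 + 3*y^2 - 7*y - 8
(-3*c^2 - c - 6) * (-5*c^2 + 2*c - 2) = 15*c^4 - c^3 + 34*c^2 - 10*c + 12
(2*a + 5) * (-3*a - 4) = -6*a^2 - 23*a - 20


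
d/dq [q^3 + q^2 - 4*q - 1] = 3*q^2 + 2*q - 4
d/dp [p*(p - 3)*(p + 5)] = 3*p^2 + 4*p - 15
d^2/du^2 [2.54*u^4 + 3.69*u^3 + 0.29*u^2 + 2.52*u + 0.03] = 30.48*u^2 + 22.14*u + 0.58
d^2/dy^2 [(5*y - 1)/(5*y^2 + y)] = 2*(-75*y^2*(5*y + 1) + (5*y - 1)*(10*y + 1)^2)/(y^3*(5*y + 1)^3)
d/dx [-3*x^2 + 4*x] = 4 - 6*x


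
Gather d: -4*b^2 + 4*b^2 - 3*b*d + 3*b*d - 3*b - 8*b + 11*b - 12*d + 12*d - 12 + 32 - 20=0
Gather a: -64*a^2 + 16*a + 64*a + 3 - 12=-64*a^2 + 80*a - 9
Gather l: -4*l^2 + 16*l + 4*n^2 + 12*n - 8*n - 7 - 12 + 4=-4*l^2 + 16*l + 4*n^2 + 4*n - 15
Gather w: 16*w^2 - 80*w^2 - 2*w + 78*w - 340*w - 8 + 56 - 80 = -64*w^2 - 264*w - 32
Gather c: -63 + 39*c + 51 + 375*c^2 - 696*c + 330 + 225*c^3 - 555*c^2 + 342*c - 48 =225*c^3 - 180*c^2 - 315*c + 270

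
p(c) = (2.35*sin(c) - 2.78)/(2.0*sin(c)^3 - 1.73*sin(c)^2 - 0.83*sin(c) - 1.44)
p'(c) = (2.35*sin(c) - 2.78)*(-6.0*sin(c)^2*cos(c) + 3.46*sin(c)*cos(c) + 0.83*cos(c))/(2.0*sin(c)^3 - 1.73*sin(c)^2 - 0.83*sin(c) - 1.44)^2 + 2.35*cos(c)/(2.0*sin(c)^3 - 1.73*sin(c)^2 - 0.83*sin(c) - 1.44) = (-9.4*sin(c)^3 + 20.7455*sin(c)^2 - 9.6188*sin(c) - 5.6914)*cos(c)/(4.0*sin(c)^6 - 6.92*sin(c)^5 - 0.3271*sin(c)^4 - 2.8882*sin(c)^3 + 5.6713*sin(c)^2 + 2.3904*sin(c) + 2.0736)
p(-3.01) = 2.26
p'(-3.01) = 2.15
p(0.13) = 1.57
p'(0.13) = -2.65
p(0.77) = 0.52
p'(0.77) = -0.83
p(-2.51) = 2.12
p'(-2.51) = -1.91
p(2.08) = 0.34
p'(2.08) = 0.48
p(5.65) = 2.12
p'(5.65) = 1.92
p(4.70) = 1.18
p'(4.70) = -0.02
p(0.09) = 1.68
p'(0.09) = -2.73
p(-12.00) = 0.73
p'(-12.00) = -1.24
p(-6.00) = 1.20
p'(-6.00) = -2.15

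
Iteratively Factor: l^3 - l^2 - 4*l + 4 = (l + 2)*(l^2 - 3*l + 2) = (l - 2)*(l + 2)*(l - 1)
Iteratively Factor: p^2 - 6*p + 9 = (p - 3)*(p - 3)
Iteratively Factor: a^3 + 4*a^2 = (a)*(a^2 + 4*a) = a^2*(a + 4)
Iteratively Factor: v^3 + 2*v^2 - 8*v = (v + 4)*(v^2 - 2*v) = (v - 2)*(v + 4)*(v)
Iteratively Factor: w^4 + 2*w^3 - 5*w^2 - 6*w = (w + 1)*(w^3 + w^2 - 6*w) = (w - 2)*(w + 1)*(w^2 + 3*w) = (w - 2)*(w + 1)*(w + 3)*(w)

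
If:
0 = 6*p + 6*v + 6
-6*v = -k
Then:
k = 6*v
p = -v - 1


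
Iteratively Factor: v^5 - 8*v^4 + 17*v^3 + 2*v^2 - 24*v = (v - 3)*(v^4 - 5*v^3 + 2*v^2 + 8*v) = (v - 3)*(v + 1)*(v^3 - 6*v^2 + 8*v) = (v - 4)*(v - 3)*(v + 1)*(v^2 - 2*v) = v*(v - 4)*(v - 3)*(v + 1)*(v - 2)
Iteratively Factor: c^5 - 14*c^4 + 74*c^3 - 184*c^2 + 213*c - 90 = (c - 1)*(c^4 - 13*c^3 + 61*c^2 - 123*c + 90) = (c - 2)*(c - 1)*(c^3 - 11*c^2 + 39*c - 45) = (c - 5)*(c - 2)*(c - 1)*(c^2 - 6*c + 9) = (c - 5)*(c - 3)*(c - 2)*(c - 1)*(c - 3)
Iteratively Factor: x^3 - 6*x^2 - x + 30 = (x + 2)*(x^2 - 8*x + 15) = (x - 5)*(x + 2)*(x - 3)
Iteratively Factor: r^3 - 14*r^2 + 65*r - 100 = (r - 5)*(r^2 - 9*r + 20) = (r - 5)^2*(r - 4)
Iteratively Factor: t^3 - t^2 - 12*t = (t + 3)*(t^2 - 4*t) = t*(t + 3)*(t - 4)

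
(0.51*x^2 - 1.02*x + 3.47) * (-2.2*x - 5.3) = -1.122*x^3 - 0.459*x^2 - 2.228*x - 18.391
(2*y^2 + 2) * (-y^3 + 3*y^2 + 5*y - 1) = -2*y^5 + 6*y^4 + 8*y^3 + 4*y^2 + 10*y - 2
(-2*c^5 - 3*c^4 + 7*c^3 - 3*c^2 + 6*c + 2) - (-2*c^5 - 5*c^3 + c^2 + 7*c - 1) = -3*c^4 + 12*c^3 - 4*c^2 - c + 3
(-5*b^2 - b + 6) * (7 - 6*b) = 30*b^3 - 29*b^2 - 43*b + 42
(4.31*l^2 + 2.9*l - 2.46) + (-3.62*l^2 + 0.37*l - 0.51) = 0.69*l^2 + 3.27*l - 2.97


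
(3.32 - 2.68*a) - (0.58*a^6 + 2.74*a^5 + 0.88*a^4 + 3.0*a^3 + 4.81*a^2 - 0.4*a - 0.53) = -0.58*a^6 - 2.74*a^5 - 0.88*a^4 - 3.0*a^3 - 4.81*a^2 - 2.28*a + 3.85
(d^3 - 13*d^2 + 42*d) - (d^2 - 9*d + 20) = d^3 - 14*d^2 + 51*d - 20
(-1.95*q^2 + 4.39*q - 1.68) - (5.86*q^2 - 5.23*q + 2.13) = -7.81*q^2 + 9.62*q - 3.81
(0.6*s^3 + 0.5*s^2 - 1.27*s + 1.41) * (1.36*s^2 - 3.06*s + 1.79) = 0.816*s^5 - 1.156*s^4 - 2.1832*s^3 + 6.6988*s^2 - 6.5879*s + 2.5239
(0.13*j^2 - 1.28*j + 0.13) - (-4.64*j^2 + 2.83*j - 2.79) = 4.77*j^2 - 4.11*j + 2.92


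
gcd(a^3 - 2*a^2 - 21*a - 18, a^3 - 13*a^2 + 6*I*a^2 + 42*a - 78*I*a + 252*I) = a - 6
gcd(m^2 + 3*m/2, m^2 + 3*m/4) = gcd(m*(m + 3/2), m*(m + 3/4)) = m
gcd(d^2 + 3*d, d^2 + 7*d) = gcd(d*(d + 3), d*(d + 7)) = d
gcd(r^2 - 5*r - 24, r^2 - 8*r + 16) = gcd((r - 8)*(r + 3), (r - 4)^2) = 1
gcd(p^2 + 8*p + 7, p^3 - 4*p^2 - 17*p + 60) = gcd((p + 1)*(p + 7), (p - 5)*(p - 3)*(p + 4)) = 1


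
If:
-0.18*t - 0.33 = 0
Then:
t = -1.83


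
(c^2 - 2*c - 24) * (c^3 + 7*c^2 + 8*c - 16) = c^5 + 5*c^4 - 30*c^3 - 200*c^2 - 160*c + 384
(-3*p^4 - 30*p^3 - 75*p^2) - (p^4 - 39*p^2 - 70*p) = -4*p^4 - 30*p^3 - 36*p^2 + 70*p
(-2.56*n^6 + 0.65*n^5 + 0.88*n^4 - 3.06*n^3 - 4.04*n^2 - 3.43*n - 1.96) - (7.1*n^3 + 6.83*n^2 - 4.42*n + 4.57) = -2.56*n^6 + 0.65*n^5 + 0.88*n^4 - 10.16*n^3 - 10.87*n^2 + 0.99*n - 6.53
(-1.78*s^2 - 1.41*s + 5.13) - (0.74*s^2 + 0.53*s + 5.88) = -2.52*s^2 - 1.94*s - 0.75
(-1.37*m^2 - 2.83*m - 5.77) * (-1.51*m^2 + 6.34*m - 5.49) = 2.0687*m^4 - 4.4125*m^3 - 1.7082*m^2 - 21.0451*m + 31.6773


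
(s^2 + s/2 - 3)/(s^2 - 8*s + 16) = (s^2 + s/2 - 3)/(s^2 - 8*s + 16)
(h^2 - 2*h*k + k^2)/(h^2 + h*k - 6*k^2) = (h^2 - 2*h*k + k^2)/(h^2 + h*k - 6*k^2)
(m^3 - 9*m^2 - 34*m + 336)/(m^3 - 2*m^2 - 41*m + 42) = (m - 8)/(m - 1)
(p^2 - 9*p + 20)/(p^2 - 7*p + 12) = (p - 5)/(p - 3)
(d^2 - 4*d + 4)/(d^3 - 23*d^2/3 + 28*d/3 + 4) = 3*(d - 2)/(3*d^2 - 17*d - 6)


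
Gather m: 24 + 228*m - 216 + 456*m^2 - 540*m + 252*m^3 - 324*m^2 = 252*m^3 + 132*m^2 - 312*m - 192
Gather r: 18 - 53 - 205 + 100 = -140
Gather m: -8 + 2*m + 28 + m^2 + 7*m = m^2 + 9*m + 20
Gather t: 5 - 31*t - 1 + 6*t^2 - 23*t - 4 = 6*t^2 - 54*t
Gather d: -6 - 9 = -15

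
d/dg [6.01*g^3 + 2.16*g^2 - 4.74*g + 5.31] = 18.03*g^2 + 4.32*g - 4.74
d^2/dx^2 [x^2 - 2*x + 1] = 2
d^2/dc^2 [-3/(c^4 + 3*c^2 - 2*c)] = 6*(3*c*(2*c^2 + 1)*(c^3 + 3*c - 2) - 4*(2*c^3 + 3*c - 1)^2)/(c^3*(c^3 + 3*c - 2)^3)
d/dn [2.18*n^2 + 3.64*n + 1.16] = 4.36*n + 3.64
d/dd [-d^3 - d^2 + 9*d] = -3*d^2 - 2*d + 9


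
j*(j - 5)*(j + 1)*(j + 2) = j^4 - 2*j^3 - 13*j^2 - 10*j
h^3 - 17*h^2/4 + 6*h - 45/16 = (h - 3/2)^2*(h - 5/4)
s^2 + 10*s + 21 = (s + 3)*(s + 7)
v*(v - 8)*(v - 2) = v^3 - 10*v^2 + 16*v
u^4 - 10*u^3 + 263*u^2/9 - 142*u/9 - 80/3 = (u - 5)*(u - 3)*(u - 8/3)*(u + 2/3)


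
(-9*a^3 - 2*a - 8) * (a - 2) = -9*a^4 + 18*a^3 - 2*a^2 - 4*a + 16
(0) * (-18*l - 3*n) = 0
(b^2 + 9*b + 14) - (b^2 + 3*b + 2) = 6*b + 12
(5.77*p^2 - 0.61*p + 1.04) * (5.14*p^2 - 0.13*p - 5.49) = 29.6578*p^4 - 3.8855*p^3 - 26.2524*p^2 + 3.2137*p - 5.7096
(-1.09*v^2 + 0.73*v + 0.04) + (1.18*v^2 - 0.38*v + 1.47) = 0.0899999999999999*v^2 + 0.35*v + 1.51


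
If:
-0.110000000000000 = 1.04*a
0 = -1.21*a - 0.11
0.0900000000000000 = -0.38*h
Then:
No Solution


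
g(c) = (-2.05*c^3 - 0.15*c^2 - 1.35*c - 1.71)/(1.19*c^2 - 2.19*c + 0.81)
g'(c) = (2.19 - 2.38*c)*(-2.05*c^3 - 0.15*c^2 - 1.35*c - 1.71)/(1.19*c^2 - 2.19*c + 0.81)^2 + (-6.15*c^2 - 0.3*c - 1.35)/(1.19*c^2 - 2.19*c + 0.81) = (-2.4395*c^4 + 8.979*c^3 - 3.0465*c^2 + 3.8268*c - 4.8384)/(1.4161*c^4 - 5.2122*c^3 + 6.7239*c^2 - 3.5478*c + 0.6561)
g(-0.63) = -0.15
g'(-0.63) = -1.56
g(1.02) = 29.18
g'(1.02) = 80.69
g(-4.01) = 4.65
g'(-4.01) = -1.55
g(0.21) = -5.02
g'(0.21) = -25.24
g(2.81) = -12.87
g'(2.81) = 1.77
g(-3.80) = 4.32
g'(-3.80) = -1.54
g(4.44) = -13.07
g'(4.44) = -0.99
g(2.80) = -12.89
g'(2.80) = 1.82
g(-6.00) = 7.81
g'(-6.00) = -1.62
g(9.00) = -19.62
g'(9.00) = -1.61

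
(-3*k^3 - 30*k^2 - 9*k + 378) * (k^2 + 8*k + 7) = -3*k^5 - 54*k^4 - 270*k^3 + 96*k^2 + 2961*k + 2646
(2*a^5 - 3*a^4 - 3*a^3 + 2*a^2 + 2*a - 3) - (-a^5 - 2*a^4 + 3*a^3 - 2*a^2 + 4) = 3*a^5 - a^4 - 6*a^3 + 4*a^2 + 2*a - 7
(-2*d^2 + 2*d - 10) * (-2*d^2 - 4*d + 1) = 4*d^4 + 4*d^3 + 10*d^2 + 42*d - 10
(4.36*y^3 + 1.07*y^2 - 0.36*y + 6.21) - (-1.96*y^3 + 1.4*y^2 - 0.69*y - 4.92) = 6.32*y^3 - 0.33*y^2 + 0.33*y + 11.13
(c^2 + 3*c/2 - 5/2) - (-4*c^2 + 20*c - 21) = 5*c^2 - 37*c/2 + 37/2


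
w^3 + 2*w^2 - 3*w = w*(w - 1)*(w + 3)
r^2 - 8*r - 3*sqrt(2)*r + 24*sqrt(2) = (r - 8)*(r - 3*sqrt(2))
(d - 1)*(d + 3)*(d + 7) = d^3 + 9*d^2 + 11*d - 21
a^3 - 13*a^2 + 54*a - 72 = (a - 6)*(a - 4)*(a - 3)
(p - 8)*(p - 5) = p^2 - 13*p + 40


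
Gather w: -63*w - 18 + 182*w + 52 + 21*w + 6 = 140*w + 40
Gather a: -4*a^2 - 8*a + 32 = -4*a^2 - 8*a + 32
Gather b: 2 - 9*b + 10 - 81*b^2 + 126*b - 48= -81*b^2 + 117*b - 36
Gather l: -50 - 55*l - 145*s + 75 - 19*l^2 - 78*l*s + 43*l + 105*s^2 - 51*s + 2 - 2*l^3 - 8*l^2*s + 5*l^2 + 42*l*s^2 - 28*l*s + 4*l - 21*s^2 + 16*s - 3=-2*l^3 + l^2*(-8*s - 14) + l*(42*s^2 - 106*s - 8) + 84*s^2 - 180*s + 24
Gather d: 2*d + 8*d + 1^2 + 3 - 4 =10*d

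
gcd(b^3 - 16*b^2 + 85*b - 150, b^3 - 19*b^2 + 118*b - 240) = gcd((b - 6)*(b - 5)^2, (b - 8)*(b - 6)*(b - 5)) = b^2 - 11*b + 30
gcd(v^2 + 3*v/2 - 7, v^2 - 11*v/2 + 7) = v - 2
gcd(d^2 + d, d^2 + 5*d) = d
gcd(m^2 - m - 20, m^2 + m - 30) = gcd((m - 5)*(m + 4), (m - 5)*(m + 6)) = m - 5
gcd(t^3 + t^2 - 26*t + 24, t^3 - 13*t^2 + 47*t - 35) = t - 1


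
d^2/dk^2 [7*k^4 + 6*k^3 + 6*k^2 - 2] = 84*k^2 + 36*k + 12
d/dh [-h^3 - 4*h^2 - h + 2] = -3*h^2 - 8*h - 1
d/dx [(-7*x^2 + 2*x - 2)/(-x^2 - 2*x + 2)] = 16*x*(x - 2)/(x^4 + 4*x^3 - 8*x + 4)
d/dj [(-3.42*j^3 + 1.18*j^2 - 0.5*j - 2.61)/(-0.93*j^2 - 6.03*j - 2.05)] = (3.1806*j^4 + 41.2452*j^3 + 13.4526*j^2 - 9.6926*j - 14.7133)/(0.8649*j^4 + 11.2158*j^3 + 40.1739*j^2 + 24.723*j + 4.2025)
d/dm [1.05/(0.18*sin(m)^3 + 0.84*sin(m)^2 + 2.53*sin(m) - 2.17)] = (-1.764*sin(m) + 0.2835*cos(2*m) - 2.94)*cos(m)/(0.18*sin(m)^3 + 0.84*sin(m)^2 + 2.53*sin(m) - 2.17)^2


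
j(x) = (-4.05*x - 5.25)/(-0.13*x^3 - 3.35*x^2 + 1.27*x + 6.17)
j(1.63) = 9.69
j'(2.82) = -0.68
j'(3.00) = -0.52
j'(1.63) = -81.30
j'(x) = (-4.05*x - 5.25)*(0.39*x^2 + 6.7*x - 1.27)/(-0.13*x^3 - 3.35*x^2 + 1.27*x + 6.17)^2 - 4.05/(-0.13*x^3 - 3.35*x^2 + 1.27*x + 6.17)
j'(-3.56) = -0.04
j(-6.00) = -0.20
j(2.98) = 0.75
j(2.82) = 0.84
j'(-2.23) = -0.04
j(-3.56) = -0.26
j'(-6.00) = -0.02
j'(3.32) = -0.35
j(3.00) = 0.73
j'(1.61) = -117.15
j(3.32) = 0.60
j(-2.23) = -0.32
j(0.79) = -1.68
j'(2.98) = -0.54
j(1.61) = 11.64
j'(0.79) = -2.24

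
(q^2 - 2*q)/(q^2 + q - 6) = q/(q + 3)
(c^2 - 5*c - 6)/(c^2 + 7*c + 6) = (c - 6)/(c + 6)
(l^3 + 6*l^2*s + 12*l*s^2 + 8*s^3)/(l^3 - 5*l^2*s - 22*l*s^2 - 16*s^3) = (-l^2 - 4*l*s - 4*s^2)/(-l^2 + 7*l*s + 8*s^2)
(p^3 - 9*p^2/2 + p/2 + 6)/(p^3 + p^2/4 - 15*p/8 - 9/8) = 4*(p - 4)/(4*p + 3)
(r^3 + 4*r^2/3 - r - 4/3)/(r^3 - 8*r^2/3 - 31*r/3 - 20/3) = (r - 1)/(r - 5)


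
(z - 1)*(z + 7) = z^2 + 6*z - 7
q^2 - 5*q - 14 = (q - 7)*(q + 2)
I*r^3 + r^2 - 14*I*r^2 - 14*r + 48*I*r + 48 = (r - 8)*(r - 6)*(I*r + 1)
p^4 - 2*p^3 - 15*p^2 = p^2*(p - 5)*(p + 3)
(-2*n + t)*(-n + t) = 2*n^2 - 3*n*t + t^2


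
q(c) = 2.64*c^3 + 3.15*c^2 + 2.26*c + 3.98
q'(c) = 7.92*c^2 + 6.3*c + 2.26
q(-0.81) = 2.81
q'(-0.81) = 2.35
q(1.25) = 16.88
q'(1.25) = 22.51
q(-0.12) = 3.75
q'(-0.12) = 1.62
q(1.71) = 30.26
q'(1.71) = 36.19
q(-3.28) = -62.70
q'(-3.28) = 66.80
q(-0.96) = 2.38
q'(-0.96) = 3.51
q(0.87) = 10.07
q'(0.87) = 13.74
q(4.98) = 419.41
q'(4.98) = 230.05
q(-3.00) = -45.73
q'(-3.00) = 54.64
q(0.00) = 3.98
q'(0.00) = 2.26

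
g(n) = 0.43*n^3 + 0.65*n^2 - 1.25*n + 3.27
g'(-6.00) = 37.39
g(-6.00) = -58.71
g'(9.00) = 114.94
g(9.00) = 358.14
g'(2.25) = 8.21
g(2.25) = 8.65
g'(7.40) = 79.01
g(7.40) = 203.86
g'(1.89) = 5.82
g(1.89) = 6.13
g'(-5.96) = 36.82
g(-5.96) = -57.23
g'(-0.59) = -1.57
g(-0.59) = 4.15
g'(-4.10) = 15.10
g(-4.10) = -10.31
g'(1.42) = 3.20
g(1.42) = 4.04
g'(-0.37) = -1.55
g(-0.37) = 3.80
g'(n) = 1.29*n^2 + 1.3*n - 1.25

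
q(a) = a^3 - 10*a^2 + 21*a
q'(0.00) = 21.00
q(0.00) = 0.00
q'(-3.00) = 108.00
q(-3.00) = -180.00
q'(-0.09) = 22.82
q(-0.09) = -1.97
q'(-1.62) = 61.27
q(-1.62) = -64.52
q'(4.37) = -9.11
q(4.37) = -15.75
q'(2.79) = -11.45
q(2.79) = 2.47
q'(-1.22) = 49.87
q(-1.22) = -42.32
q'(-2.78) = 99.79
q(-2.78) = -157.15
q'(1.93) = -6.43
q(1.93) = 10.47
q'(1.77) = -5.00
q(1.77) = 11.39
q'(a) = 3*a^2 - 20*a + 21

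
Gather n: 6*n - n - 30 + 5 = 5*n - 25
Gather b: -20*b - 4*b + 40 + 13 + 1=54 - 24*b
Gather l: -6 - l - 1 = -l - 7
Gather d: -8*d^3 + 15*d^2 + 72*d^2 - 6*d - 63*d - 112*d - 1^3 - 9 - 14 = -8*d^3 + 87*d^2 - 181*d - 24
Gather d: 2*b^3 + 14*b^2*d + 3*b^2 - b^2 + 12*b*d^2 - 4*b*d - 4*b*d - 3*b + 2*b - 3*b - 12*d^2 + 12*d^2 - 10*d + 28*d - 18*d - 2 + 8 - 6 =2*b^3 + 2*b^2 + 12*b*d^2 - 4*b + d*(14*b^2 - 8*b)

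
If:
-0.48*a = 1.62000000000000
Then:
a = -3.38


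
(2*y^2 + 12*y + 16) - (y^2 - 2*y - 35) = y^2 + 14*y + 51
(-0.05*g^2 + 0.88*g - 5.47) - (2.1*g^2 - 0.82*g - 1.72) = -2.15*g^2 + 1.7*g - 3.75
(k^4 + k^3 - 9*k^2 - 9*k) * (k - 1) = k^5 - 10*k^3 + 9*k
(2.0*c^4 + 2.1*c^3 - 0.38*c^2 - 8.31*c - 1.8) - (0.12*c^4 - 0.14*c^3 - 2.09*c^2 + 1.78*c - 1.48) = 1.88*c^4 + 2.24*c^3 + 1.71*c^2 - 10.09*c - 0.32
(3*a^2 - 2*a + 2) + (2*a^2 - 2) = 5*a^2 - 2*a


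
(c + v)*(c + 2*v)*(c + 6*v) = c^3 + 9*c^2*v + 20*c*v^2 + 12*v^3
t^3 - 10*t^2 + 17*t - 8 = (t - 8)*(t - 1)^2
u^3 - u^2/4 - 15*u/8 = u*(u - 3/2)*(u + 5/4)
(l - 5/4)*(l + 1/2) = l^2 - 3*l/4 - 5/8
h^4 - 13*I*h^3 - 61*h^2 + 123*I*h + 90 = (h - 5*I)*(h - 3*I)^2*(h - 2*I)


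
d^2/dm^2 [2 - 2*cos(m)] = 2*cos(m)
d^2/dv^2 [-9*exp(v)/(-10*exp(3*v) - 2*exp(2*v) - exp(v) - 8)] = 9*(2*(30*exp(2*v) + 4*exp(v) + 1)^2*exp(2*v) - (150*exp(2*v) + 16*exp(v) + 3)*(10*exp(3*v) + 2*exp(2*v) + exp(v) + 8)*exp(v) + (10*exp(3*v) + 2*exp(2*v) + exp(v) + 8)^2)*exp(v)/(10*exp(3*v) + 2*exp(2*v) + exp(v) + 8)^3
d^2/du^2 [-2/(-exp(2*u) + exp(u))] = -(2*(exp(u) - 1)*(4*exp(u) - 1) - 4*(2*exp(u) - 1)^2)*exp(-u)/(exp(u) - 1)^3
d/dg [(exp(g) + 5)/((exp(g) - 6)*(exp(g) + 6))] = (-exp(2*g) - 10*exp(g) - 36)*exp(g)/(exp(4*g) - 72*exp(2*g) + 1296)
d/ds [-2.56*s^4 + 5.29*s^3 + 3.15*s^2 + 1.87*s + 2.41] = -10.24*s^3 + 15.87*s^2 + 6.3*s + 1.87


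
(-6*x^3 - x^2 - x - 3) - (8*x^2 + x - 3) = -6*x^3 - 9*x^2 - 2*x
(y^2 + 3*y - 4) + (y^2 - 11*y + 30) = 2*y^2 - 8*y + 26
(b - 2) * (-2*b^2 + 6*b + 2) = -2*b^3 + 10*b^2 - 10*b - 4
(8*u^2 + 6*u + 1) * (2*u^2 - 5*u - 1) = 16*u^4 - 28*u^3 - 36*u^2 - 11*u - 1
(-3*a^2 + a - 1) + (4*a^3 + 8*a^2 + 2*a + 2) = 4*a^3 + 5*a^2 + 3*a + 1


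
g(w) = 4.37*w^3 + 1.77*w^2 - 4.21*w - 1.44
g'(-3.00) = 103.16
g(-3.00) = -90.87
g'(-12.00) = 1841.15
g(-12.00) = -7247.40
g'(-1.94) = 38.26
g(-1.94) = -18.52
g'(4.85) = 321.34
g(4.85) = 518.32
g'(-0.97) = 4.69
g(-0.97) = 0.32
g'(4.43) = 268.75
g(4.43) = 394.57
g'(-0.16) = -4.44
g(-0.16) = -0.74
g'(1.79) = 44.13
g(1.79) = 21.76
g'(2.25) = 70.12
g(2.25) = 47.83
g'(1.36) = 24.85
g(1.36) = 7.10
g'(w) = 13.11*w^2 + 3.54*w - 4.21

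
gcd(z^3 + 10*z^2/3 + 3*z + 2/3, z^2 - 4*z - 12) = z + 2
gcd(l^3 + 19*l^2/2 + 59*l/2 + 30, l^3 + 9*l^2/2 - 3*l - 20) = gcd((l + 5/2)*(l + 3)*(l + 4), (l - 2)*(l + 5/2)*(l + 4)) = l^2 + 13*l/2 + 10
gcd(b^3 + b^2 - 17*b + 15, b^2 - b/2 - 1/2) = b - 1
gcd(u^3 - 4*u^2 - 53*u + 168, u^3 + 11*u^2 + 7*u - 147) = u^2 + 4*u - 21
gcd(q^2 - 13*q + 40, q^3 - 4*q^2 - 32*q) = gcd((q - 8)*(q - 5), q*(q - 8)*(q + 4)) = q - 8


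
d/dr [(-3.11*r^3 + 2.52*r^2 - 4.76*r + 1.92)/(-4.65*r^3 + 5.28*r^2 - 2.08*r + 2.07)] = (-4.70280000000001*r^4 - 31.3304*r^3 + 27.3621*r^2 - 9.8424*r - 5.8596)/(21.6225*r^6 - 49.104*r^5 + 47.2224*r^4 - 41.2158*r^3 + 26.1856*r^2 - 8.6112*r + 4.2849)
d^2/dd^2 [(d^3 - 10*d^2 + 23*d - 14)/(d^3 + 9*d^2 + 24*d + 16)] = 2*(-19*d^4 + 149*d^3 + 273*d^2 - 553*d - 1090)/(d^7 + 19*d^6 + 147*d^5 + 593*d^4 + 1328*d^3 + 1632*d^2 + 1024*d + 256)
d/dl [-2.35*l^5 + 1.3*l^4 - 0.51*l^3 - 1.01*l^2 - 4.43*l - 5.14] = -11.75*l^4 + 5.2*l^3 - 1.53*l^2 - 2.02*l - 4.43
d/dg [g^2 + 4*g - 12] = 2*g + 4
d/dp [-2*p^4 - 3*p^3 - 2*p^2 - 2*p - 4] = -8*p^3 - 9*p^2 - 4*p - 2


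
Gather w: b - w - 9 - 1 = b - w - 10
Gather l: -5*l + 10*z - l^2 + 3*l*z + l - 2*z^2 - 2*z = -l^2 + l*(3*z - 4) - 2*z^2 + 8*z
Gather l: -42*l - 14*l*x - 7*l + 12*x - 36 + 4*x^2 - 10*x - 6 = l*(-14*x - 49) + 4*x^2 + 2*x - 42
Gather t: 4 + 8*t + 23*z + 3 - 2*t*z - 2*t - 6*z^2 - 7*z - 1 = t*(6 - 2*z) - 6*z^2 + 16*z + 6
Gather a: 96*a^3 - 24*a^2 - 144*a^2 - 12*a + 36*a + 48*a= 96*a^3 - 168*a^2 + 72*a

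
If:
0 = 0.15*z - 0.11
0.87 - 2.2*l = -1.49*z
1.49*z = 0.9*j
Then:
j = 1.21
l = 0.89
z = 0.73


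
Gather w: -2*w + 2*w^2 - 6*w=2*w^2 - 8*w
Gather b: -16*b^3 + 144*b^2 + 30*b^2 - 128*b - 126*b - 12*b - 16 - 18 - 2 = -16*b^3 + 174*b^2 - 266*b - 36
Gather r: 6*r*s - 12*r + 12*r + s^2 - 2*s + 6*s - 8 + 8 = 6*r*s + s^2 + 4*s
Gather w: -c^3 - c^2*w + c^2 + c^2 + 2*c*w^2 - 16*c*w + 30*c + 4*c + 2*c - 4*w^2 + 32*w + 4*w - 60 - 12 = -c^3 + 2*c^2 + 36*c + w^2*(2*c - 4) + w*(-c^2 - 16*c + 36) - 72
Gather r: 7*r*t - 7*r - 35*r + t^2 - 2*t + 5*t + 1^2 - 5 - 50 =r*(7*t - 42) + t^2 + 3*t - 54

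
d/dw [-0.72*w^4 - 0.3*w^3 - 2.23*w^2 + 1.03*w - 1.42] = -2.88*w^3 - 0.9*w^2 - 4.46*w + 1.03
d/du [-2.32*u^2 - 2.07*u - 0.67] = -4.64*u - 2.07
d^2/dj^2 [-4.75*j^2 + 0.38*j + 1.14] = -9.50000000000000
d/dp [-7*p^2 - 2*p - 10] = -14*p - 2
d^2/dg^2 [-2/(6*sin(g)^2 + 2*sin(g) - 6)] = (36*sin(g)^4 + 9*sin(g)^3 - 17*sin(g)^2 - 15*sin(g) - 20)/(sin(g) - 3*cos(g)^2)^3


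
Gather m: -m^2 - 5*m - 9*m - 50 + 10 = -m^2 - 14*m - 40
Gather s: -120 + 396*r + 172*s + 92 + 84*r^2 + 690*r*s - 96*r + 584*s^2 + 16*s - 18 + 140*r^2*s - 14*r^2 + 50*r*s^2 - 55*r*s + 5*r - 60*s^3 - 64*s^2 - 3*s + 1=70*r^2 + 305*r - 60*s^3 + s^2*(50*r + 520) + s*(140*r^2 + 635*r + 185) - 45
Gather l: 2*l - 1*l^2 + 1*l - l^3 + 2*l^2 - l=-l^3 + l^2 + 2*l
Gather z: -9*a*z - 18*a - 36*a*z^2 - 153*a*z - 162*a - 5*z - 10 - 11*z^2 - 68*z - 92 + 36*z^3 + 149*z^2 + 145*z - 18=-180*a + 36*z^3 + z^2*(138 - 36*a) + z*(72 - 162*a) - 120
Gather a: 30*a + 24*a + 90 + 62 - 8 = 54*a + 144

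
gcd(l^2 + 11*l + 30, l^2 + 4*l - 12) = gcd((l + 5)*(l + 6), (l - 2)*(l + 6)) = l + 6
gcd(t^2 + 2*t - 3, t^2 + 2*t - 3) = t^2 + 2*t - 3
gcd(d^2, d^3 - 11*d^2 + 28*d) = d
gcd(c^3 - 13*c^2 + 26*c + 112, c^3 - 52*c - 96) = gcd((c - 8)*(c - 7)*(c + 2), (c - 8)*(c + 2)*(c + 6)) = c^2 - 6*c - 16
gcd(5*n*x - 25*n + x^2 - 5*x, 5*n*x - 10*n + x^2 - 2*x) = 5*n + x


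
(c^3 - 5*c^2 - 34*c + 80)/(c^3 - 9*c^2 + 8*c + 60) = (c^3 - 5*c^2 - 34*c + 80)/(c^3 - 9*c^2 + 8*c + 60)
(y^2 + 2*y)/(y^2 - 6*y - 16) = y/(y - 8)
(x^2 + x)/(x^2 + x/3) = 3*(x + 1)/(3*x + 1)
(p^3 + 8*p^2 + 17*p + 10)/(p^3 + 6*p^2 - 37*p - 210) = (p^2 + 3*p + 2)/(p^2 + p - 42)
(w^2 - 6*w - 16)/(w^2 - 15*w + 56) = (w + 2)/(w - 7)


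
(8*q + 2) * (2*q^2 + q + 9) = 16*q^3 + 12*q^2 + 74*q + 18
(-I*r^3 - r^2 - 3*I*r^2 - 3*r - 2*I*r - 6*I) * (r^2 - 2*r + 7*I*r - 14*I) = -I*r^5 + 6*r^4 - I*r^4 + 6*r^3 - 3*I*r^3 - 22*r^2 - 9*I*r^2 + 14*r + 54*I*r - 84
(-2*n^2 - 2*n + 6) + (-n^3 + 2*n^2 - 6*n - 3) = -n^3 - 8*n + 3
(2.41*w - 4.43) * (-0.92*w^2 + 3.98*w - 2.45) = -2.2172*w^3 + 13.6674*w^2 - 23.5359*w + 10.8535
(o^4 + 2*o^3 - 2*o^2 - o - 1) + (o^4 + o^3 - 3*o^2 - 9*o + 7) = 2*o^4 + 3*o^3 - 5*o^2 - 10*o + 6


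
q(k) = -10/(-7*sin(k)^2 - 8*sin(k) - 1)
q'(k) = -10*(14*sin(k)*cos(k) + 8*cos(k))/(-7*sin(k)^2 - 8*sin(k) - 1)^2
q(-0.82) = -9.03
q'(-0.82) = 12.44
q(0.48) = 1.62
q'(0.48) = -3.35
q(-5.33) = 0.82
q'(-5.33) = -0.76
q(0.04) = 7.51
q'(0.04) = -48.27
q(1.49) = 0.63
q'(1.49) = -0.07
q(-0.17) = -65.32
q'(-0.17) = -2367.90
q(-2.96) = -46.20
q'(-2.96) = 1148.53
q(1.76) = 0.64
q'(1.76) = 0.17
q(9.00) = 1.82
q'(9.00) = 4.17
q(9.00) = 1.82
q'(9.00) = 4.17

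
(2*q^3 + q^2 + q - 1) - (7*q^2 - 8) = 2*q^3 - 6*q^2 + q + 7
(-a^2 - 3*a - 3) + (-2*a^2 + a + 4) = -3*a^2 - 2*a + 1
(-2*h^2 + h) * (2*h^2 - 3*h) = -4*h^4 + 8*h^3 - 3*h^2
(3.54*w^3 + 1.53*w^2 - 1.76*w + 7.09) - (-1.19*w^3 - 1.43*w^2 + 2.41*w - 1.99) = 4.73*w^3 + 2.96*w^2 - 4.17*w + 9.08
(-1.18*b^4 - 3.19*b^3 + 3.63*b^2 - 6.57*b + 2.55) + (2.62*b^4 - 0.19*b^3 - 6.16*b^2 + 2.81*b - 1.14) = 1.44*b^4 - 3.38*b^3 - 2.53*b^2 - 3.76*b + 1.41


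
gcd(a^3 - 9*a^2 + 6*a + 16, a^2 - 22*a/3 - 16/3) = a - 8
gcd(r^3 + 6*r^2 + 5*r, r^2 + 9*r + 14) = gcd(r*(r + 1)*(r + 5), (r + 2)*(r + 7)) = 1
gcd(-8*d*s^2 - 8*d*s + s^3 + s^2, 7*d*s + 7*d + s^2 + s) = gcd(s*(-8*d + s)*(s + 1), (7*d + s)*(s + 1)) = s + 1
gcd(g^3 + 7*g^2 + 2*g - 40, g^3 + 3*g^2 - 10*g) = g^2 + 3*g - 10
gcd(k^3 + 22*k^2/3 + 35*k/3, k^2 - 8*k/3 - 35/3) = k + 7/3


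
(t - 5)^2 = t^2 - 10*t + 25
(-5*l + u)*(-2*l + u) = 10*l^2 - 7*l*u + u^2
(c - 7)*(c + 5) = c^2 - 2*c - 35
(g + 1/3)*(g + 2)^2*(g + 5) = g^4 + 28*g^3/3 + 27*g^2 + 28*g + 20/3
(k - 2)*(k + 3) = k^2 + k - 6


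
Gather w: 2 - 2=0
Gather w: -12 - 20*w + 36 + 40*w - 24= 20*w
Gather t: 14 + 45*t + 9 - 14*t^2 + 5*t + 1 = -14*t^2 + 50*t + 24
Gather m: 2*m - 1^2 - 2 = 2*m - 3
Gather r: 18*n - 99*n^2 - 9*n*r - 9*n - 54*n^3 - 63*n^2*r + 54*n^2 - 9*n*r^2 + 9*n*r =-54*n^3 - 63*n^2*r - 45*n^2 - 9*n*r^2 + 9*n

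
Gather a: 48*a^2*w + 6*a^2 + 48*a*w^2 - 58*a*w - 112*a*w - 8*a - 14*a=a^2*(48*w + 6) + a*(48*w^2 - 170*w - 22)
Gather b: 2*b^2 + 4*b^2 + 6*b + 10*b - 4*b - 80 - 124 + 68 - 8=6*b^2 + 12*b - 144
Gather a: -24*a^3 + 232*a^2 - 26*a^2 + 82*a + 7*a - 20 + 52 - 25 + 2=-24*a^3 + 206*a^2 + 89*a + 9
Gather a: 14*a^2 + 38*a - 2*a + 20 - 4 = 14*a^2 + 36*a + 16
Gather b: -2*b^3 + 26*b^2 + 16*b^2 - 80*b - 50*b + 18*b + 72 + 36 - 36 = -2*b^3 + 42*b^2 - 112*b + 72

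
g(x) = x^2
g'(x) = 2*x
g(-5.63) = 31.70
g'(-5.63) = -11.26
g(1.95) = 3.80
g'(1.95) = 3.90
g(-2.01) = 4.04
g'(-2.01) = -4.02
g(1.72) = 2.96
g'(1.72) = 3.44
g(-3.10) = 9.61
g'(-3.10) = -6.20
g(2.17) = 4.71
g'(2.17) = 4.34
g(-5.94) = 35.28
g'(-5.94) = -11.88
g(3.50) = 12.25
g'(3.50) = 7.00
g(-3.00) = 9.00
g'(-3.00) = -6.00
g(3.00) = 9.00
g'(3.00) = 6.00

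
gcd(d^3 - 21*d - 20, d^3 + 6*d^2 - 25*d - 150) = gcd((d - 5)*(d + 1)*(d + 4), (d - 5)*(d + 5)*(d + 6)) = d - 5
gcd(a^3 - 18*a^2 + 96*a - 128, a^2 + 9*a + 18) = 1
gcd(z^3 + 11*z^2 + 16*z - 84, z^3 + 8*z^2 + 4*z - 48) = z^2 + 4*z - 12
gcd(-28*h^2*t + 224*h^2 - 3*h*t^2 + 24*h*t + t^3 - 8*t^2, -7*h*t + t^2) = -7*h + t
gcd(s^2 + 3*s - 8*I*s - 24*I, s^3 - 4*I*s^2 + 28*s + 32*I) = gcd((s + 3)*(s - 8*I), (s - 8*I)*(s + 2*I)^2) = s - 8*I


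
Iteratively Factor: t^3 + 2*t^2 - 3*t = (t - 1)*(t^2 + 3*t) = (t - 1)*(t + 3)*(t)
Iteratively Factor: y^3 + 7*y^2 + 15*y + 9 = (y + 3)*(y^2 + 4*y + 3) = (y + 3)^2*(y + 1)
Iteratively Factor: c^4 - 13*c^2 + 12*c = (c + 4)*(c^3 - 4*c^2 + 3*c) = (c - 1)*(c + 4)*(c^2 - 3*c) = c*(c - 1)*(c + 4)*(c - 3)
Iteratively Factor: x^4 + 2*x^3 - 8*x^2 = (x)*(x^3 + 2*x^2 - 8*x) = x*(x + 4)*(x^2 - 2*x) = x^2*(x + 4)*(x - 2)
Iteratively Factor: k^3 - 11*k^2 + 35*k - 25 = (k - 1)*(k^2 - 10*k + 25) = (k - 5)*(k - 1)*(k - 5)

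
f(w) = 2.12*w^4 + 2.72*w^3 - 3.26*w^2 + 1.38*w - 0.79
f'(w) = 8.48*w^3 + 8.16*w^2 - 6.52*w + 1.38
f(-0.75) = -4.14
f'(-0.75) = 7.28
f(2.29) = 76.24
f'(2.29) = 131.08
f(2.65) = 135.14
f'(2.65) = 199.22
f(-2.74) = 34.49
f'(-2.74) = -93.93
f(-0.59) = -3.04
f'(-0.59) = 6.33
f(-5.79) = 1736.56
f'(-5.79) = -1333.32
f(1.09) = 3.36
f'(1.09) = 14.95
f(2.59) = 123.57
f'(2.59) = 186.56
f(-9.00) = 11649.17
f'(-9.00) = -5460.90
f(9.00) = 15639.77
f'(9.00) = 6785.58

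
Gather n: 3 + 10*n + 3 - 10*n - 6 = 0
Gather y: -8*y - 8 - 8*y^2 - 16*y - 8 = -8*y^2 - 24*y - 16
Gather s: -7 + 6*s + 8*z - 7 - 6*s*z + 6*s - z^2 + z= s*(12 - 6*z) - z^2 + 9*z - 14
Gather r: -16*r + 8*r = -8*r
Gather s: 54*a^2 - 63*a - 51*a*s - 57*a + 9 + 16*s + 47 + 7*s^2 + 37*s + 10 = 54*a^2 - 120*a + 7*s^2 + s*(53 - 51*a) + 66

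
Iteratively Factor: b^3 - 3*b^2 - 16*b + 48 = (b - 4)*(b^2 + b - 12) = (b - 4)*(b - 3)*(b + 4)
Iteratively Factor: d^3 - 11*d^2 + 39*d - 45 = (d - 3)*(d^2 - 8*d + 15) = (d - 5)*(d - 3)*(d - 3)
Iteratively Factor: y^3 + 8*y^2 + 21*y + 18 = (y + 2)*(y^2 + 6*y + 9) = (y + 2)*(y + 3)*(y + 3)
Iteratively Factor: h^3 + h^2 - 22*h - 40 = (h + 4)*(h^2 - 3*h - 10) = (h - 5)*(h + 4)*(h + 2)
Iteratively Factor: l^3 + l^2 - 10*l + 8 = (l + 4)*(l^2 - 3*l + 2) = (l - 2)*(l + 4)*(l - 1)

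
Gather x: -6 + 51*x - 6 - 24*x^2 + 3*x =-24*x^2 + 54*x - 12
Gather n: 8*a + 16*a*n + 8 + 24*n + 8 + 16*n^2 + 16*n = 8*a + 16*n^2 + n*(16*a + 40) + 16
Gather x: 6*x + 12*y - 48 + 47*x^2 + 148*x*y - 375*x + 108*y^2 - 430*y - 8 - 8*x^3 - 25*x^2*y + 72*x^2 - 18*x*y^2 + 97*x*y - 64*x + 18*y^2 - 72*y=-8*x^3 + x^2*(119 - 25*y) + x*(-18*y^2 + 245*y - 433) + 126*y^2 - 490*y - 56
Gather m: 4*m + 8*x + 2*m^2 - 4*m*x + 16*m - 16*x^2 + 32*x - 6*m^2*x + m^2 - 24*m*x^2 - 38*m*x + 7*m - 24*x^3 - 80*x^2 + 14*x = m^2*(3 - 6*x) + m*(-24*x^2 - 42*x + 27) - 24*x^3 - 96*x^2 + 54*x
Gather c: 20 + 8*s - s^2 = -s^2 + 8*s + 20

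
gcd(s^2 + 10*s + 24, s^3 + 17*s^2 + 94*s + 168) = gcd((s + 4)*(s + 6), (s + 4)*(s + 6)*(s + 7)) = s^2 + 10*s + 24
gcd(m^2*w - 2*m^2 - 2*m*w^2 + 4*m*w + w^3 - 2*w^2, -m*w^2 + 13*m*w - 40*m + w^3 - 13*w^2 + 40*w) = -m + w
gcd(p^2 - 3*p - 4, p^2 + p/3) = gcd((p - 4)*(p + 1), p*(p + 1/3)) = 1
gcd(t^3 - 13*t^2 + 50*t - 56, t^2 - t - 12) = t - 4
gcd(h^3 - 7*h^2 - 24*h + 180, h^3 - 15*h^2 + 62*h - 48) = h - 6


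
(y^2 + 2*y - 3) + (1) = y^2 + 2*y - 2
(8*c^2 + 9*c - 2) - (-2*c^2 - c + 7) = 10*c^2 + 10*c - 9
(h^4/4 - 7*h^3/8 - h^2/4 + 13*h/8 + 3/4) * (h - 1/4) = h^5/4 - 15*h^4/16 - h^3/32 + 27*h^2/16 + 11*h/32 - 3/16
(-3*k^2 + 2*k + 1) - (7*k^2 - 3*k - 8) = -10*k^2 + 5*k + 9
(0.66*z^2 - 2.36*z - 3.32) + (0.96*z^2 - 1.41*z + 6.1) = 1.62*z^2 - 3.77*z + 2.78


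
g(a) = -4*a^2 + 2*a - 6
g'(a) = 2 - 8*a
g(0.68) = -6.49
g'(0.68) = -3.44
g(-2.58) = -37.79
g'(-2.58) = 22.64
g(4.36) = -73.32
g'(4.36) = -32.88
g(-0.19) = -6.52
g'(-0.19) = 3.52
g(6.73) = -173.71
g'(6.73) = -51.84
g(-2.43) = -34.48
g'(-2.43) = 21.44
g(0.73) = -6.67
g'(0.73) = -3.84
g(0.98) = -7.88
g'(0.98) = -5.84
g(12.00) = -558.00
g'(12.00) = -94.00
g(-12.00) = -606.00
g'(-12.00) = 98.00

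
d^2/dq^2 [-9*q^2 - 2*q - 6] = -18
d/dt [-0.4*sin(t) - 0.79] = -0.4*cos(t)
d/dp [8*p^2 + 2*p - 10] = 16*p + 2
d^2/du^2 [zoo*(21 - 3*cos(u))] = zoo*cos(u)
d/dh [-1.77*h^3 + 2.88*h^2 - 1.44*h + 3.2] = -5.31*h^2 + 5.76*h - 1.44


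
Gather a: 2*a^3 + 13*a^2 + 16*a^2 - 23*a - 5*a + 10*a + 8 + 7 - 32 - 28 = 2*a^3 + 29*a^2 - 18*a - 45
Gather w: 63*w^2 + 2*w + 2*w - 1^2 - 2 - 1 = 63*w^2 + 4*w - 4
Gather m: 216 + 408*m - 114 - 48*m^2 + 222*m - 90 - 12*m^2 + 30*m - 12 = -60*m^2 + 660*m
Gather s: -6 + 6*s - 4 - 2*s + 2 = 4*s - 8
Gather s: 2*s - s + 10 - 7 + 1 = s + 4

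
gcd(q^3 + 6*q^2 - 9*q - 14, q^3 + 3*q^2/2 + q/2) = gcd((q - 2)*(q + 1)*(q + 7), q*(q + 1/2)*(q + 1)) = q + 1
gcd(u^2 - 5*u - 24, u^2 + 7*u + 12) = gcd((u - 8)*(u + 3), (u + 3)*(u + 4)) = u + 3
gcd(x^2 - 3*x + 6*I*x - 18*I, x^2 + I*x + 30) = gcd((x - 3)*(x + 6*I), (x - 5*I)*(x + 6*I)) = x + 6*I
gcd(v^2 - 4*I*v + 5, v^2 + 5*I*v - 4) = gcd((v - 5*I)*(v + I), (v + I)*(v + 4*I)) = v + I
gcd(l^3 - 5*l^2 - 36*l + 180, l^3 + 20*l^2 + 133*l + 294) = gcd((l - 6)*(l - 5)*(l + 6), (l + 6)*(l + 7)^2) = l + 6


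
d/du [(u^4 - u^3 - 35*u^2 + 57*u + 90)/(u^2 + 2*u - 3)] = (2*u^5 + 5*u^4 - 16*u^3 - 118*u^2 + 30*u - 351)/(u^4 + 4*u^3 - 2*u^2 - 12*u + 9)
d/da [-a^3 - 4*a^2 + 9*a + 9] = -3*a^2 - 8*a + 9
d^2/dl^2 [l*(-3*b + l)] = 2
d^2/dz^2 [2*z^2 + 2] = 4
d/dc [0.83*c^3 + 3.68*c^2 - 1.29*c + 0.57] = 2.49*c^2 + 7.36*c - 1.29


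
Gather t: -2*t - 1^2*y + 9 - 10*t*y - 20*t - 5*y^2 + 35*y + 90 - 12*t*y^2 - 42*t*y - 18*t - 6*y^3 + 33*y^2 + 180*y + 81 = t*(-12*y^2 - 52*y - 40) - 6*y^3 + 28*y^2 + 214*y + 180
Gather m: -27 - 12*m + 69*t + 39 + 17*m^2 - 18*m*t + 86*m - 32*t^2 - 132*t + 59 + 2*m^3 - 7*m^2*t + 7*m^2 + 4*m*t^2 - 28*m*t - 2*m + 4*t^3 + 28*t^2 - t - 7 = 2*m^3 + m^2*(24 - 7*t) + m*(4*t^2 - 46*t + 72) + 4*t^3 - 4*t^2 - 64*t + 64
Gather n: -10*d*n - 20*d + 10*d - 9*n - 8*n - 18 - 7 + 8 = -10*d + n*(-10*d - 17) - 17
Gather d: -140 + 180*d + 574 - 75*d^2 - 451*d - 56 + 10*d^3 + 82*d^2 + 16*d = 10*d^3 + 7*d^2 - 255*d + 378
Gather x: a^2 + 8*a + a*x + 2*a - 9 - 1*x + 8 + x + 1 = a^2 + a*x + 10*a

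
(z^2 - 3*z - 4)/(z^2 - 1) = (z - 4)/(z - 1)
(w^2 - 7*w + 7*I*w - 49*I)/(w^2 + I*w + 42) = (w - 7)/(w - 6*I)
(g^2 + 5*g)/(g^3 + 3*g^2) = (g + 5)/(g*(g + 3))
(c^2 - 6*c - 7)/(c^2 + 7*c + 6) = (c - 7)/(c + 6)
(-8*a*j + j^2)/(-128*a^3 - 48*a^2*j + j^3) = j/(16*a^2 + 8*a*j + j^2)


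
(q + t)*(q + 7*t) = q^2 + 8*q*t + 7*t^2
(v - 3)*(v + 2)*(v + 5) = v^3 + 4*v^2 - 11*v - 30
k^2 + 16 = (k - 4*I)*(k + 4*I)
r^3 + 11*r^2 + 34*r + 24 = (r + 1)*(r + 4)*(r + 6)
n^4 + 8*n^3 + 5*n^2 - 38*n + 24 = (n - 1)^2*(n + 4)*(n + 6)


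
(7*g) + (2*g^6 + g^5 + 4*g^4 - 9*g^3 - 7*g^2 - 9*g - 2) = 2*g^6 + g^5 + 4*g^4 - 9*g^3 - 7*g^2 - 2*g - 2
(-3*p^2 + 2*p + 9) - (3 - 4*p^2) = p^2 + 2*p + 6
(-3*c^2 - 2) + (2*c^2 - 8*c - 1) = -c^2 - 8*c - 3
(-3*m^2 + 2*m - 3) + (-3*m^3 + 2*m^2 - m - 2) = -3*m^3 - m^2 + m - 5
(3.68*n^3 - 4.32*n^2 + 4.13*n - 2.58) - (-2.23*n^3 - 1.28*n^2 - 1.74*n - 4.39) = 5.91*n^3 - 3.04*n^2 + 5.87*n + 1.81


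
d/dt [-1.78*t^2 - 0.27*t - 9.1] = -3.56*t - 0.27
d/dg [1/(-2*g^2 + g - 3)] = (4*g - 1)/(2*g^2 - g + 3)^2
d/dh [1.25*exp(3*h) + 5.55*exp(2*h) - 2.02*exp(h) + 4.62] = (3.75*exp(2*h) + 11.1*exp(h) - 2.02)*exp(h)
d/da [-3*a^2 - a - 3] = -6*a - 1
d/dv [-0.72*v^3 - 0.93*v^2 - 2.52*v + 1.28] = -2.16*v^2 - 1.86*v - 2.52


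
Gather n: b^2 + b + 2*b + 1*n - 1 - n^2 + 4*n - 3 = b^2 + 3*b - n^2 + 5*n - 4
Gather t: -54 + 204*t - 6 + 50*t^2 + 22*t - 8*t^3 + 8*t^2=-8*t^3 + 58*t^2 + 226*t - 60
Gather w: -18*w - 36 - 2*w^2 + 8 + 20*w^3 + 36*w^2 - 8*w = 20*w^3 + 34*w^2 - 26*w - 28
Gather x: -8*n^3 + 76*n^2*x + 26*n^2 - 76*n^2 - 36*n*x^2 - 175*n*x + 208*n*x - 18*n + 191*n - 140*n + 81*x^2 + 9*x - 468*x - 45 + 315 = -8*n^3 - 50*n^2 + 33*n + x^2*(81 - 36*n) + x*(76*n^2 + 33*n - 459) + 270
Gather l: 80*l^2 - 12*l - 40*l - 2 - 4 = 80*l^2 - 52*l - 6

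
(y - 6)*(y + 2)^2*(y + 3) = y^4 + y^3 - 26*y^2 - 84*y - 72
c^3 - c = c*(c - 1)*(c + 1)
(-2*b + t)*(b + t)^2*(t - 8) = -2*b^3*t + 16*b^3 - 3*b^2*t^2 + 24*b^2*t + t^4 - 8*t^3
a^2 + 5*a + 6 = (a + 2)*(a + 3)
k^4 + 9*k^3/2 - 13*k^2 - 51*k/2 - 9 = (k - 3)*(k + 1/2)*(k + 1)*(k + 6)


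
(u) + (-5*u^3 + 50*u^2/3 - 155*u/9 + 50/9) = -5*u^3 + 50*u^2/3 - 146*u/9 + 50/9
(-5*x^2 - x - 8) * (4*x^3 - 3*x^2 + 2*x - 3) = -20*x^5 + 11*x^4 - 39*x^3 + 37*x^2 - 13*x + 24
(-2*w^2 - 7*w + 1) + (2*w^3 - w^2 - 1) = 2*w^3 - 3*w^2 - 7*w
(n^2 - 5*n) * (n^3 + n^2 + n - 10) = n^5 - 4*n^4 - 4*n^3 - 15*n^2 + 50*n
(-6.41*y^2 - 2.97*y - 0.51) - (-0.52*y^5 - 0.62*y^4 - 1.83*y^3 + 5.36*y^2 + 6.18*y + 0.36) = 0.52*y^5 + 0.62*y^4 + 1.83*y^3 - 11.77*y^2 - 9.15*y - 0.87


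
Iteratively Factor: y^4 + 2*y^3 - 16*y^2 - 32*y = (y)*(y^3 + 2*y^2 - 16*y - 32) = y*(y + 2)*(y^2 - 16) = y*(y - 4)*(y + 2)*(y + 4)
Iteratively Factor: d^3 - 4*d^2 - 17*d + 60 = (d - 3)*(d^2 - d - 20) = (d - 5)*(d - 3)*(d + 4)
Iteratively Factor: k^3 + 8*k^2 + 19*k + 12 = (k + 4)*(k^2 + 4*k + 3) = (k + 3)*(k + 4)*(k + 1)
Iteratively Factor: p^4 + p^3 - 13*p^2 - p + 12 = (p + 1)*(p^3 - 13*p + 12) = (p + 1)*(p + 4)*(p^2 - 4*p + 3) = (p - 1)*(p + 1)*(p + 4)*(p - 3)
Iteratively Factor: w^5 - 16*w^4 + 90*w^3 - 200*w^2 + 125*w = (w - 5)*(w^4 - 11*w^3 + 35*w^2 - 25*w) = (w - 5)^2*(w^3 - 6*w^2 + 5*w) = (w - 5)^2*(w - 1)*(w^2 - 5*w) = (w - 5)^3*(w - 1)*(w)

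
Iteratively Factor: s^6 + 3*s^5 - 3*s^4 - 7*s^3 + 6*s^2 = (s + 2)*(s^5 + s^4 - 5*s^3 + 3*s^2) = s*(s + 2)*(s^4 + s^3 - 5*s^2 + 3*s) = s*(s + 2)*(s + 3)*(s^3 - 2*s^2 + s) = s*(s - 1)*(s + 2)*(s + 3)*(s^2 - s) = s^2*(s - 1)*(s + 2)*(s + 3)*(s - 1)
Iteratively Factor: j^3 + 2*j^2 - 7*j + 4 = (j - 1)*(j^2 + 3*j - 4) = (j - 1)*(j + 4)*(j - 1)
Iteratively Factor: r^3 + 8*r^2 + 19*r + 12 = (r + 3)*(r^2 + 5*r + 4) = (r + 1)*(r + 3)*(r + 4)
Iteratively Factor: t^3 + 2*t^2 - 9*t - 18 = (t - 3)*(t^2 + 5*t + 6) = (t - 3)*(t + 3)*(t + 2)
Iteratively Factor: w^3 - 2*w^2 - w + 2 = (w + 1)*(w^2 - 3*w + 2) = (w - 2)*(w + 1)*(w - 1)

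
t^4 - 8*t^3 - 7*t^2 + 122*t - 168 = (t - 7)*(t - 3)*(t - 2)*(t + 4)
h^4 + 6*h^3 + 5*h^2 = h^2*(h + 1)*(h + 5)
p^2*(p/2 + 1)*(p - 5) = p^4/2 - 3*p^3/2 - 5*p^2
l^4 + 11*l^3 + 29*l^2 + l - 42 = (l - 1)*(l + 2)*(l + 3)*(l + 7)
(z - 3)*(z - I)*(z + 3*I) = z^3 - 3*z^2 + 2*I*z^2 + 3*z - 6*I*z - 9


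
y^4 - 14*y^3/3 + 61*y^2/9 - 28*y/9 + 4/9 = (y - 2)^2*(y - 1/3)^2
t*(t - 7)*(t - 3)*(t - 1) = t^4 - 11*t^3 + 31*t^2 - 21*t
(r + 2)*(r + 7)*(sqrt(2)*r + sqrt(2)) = sqrt(2)*r^3 + 10*sqrt(2)*r^2 + 23*sqrt(2)*r + 14*sqrt(2)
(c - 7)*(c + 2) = c^2 - 5*c - 14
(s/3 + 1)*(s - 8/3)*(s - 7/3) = s^3/3 - 2*s^2/3 - 79*s/27 + 56/9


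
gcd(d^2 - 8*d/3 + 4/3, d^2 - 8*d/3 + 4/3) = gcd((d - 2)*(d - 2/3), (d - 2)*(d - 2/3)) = d^2 - 8*d/3 + 4/3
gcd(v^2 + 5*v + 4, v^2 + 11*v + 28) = v + 4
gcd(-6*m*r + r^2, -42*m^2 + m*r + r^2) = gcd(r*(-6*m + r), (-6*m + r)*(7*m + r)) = -6*m + r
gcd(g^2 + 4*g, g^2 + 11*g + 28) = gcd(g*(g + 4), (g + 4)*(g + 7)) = g + 4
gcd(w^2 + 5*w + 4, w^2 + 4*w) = w + 4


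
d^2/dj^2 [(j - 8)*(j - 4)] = 2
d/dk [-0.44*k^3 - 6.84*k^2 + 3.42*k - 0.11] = -1.32*k^2 - 13.68*k + 3.42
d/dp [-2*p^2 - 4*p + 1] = -4*p - 4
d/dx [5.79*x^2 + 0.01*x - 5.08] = 11.58*x + 0.01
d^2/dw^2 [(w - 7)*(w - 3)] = 2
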